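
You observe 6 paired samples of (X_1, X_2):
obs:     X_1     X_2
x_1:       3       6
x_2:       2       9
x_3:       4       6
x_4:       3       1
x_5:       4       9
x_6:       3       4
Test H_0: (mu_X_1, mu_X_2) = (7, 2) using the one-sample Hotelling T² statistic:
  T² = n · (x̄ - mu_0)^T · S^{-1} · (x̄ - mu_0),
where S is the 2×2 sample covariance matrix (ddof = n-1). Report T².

Step 1 — sample mean vector:
  mean(X_1) = (3 + 2 + 4 + 3 + 4 + 3) / 6 = 19/6 = 3.1667
  mean(X_2) = (6 + 9 + 6 + 1 + 9 + 4) / 6 = 35/6 = 5.8333
  x̄ = (3.1667, 5.8333),  deviation x̄ - mu_0 = (3.1667, 5.8333) - (7, 2) = (-3.8333, 3.8333).

Step 2 — sample covariance matrix, S[i,j] = (1/(n-1)) · Σ_k (x_{k,i} - mean_i) · (x_{k,j} - mean_j), divisor n-1 = 5:
  S[X_1,X_1] = ((-0.1667)·(-0.1667) + (-1.1667)·(-1.1667) + (0.8333)·(0.8333) + (-0.1667)·(-0.1667) + (0.8333)·(0.8333) + (-0.1667)·(-0.1667)) / 5 = 2.8333/5 = 0.5667
  S[X_1,X_2] = ((-0.1667)·(0.1667) + (-1.1667)·(3.1667) + (0.8333)·(0.1667) + (-0.1667)·(-4.8333) + (0.8333)·(3.1667) + (-0.1667)·(-1.8333)) / 5 = 0.1667/5 = 0.0333
  S[X_2,X_2] = ((0.1667)·(0.1667) + (3.1667)·(3.1667) + (0.1667)·(0.1667) + (-4.8333)·(-4.8333) + (3.1667)·(3.1667) + (-1.8333)·(-1.8333)) / 5 = 46.8333/5 = 9.3667
  S = [[0.5667, 0.0333],
 [0.0333, 9.3667]].

Step 3 — invert S. det(S) = 0.5667·9.3667 - (0.0333)² = 5.3067.
  S^{-1} = (1/det) · [[d, -b], [-b, a]] = [[1.7651, -0.0063],
 [-0.0063, 0.1068]].

Step 4 — quadratic form (x̄ - mu_0)^T · S^{-1} · (x̄ - mu_0):
  S^{-1} · (x̄ - mu_0) = (-6.7902, 0.4334),
  (x̄ - mu_0)^T · [...] = (-3.8333)·(-6.7902) + (3.8333)·(0.4334) = 27.6905.

Step 5 — scale by n: T² = 6 · 27.6905 = 166.1432.

T² ≈ 166.1432


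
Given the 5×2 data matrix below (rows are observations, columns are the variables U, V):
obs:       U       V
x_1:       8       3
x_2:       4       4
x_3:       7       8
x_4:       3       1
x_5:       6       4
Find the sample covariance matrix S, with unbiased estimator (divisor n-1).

Step 1 — column means:
  mean(U) = (8 + 4 + 7 + 3 + 6) / 5 = 28/5 = 5.6
  mean(V) = (3 + 4 + 8 + 1 + 4) / 5 = 20/5 = 4

Step 2 — sample covariance S[i,j] = (1/(n-1)) · Σ_k (x_{k,i} - mean_i) · (x_{k,j} - mean_j), with n-1 = 4.
  S[U,U] = ((2.4)·(2.4) + (-1.6)·(-1.6) + (1.4)·(1.4) + (-2.6)·(-2.6) + (0.4)·(0.4)) / 4 = 17.2/4 = 4.3
  S[U,V] = ((2.4)·(-1) + (-1.6)·(0) + (1.4)·(4) + (-2.6)·(-3) + (0.4)·(0)) / 4 = 11/4 = 2.75
  S[V,V] = ((-1)·(-1) + (0)·(0) + (4)·(4) + (-3)·(-3) + (0)·(0)) / 4 = 26/4 = 6.5

S is symmetric (S[j,i] = S[i,j]). Assembling:

S = [[4.3, 2.75],
 [2.75, 6.5]]


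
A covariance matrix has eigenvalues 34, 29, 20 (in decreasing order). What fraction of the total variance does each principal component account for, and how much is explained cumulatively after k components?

Step 1 — total variance = trace(Sigma) = Σ λ_i = 34 + 29 + 20 = 83.

Step 2 — fraction explained by component i = λ_i / Σ λ:
  PC1: 34/83 = 0.4096
  PC2: 29/83 = 0.3494
  PC3: 20/83 = 0.241

Step 3 — cumulative fraction after k components = (λ_1 + ... + λ_k) / Σ λ:
  k = 1: 34/83 = 0.4096
  k = 2: (34 + 29)/83 = 63/83 = 0.759
  k = 3: (34 + 29 + 20)/83 = 83/83 = 1

Summary (fraction, with percent):

explained: PC1 0.4096 (40.96%), PC2 0.3494 (34.94%), PC3 0.241 (24.1%);  cumulative: 0.4096, 0.759, 1


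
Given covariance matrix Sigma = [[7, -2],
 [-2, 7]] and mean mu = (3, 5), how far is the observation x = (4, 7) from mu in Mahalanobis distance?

Step 1 — centre the observation: (x - mu) = (1, 2).

Step 2 — invert Sigma. det(Sigma) = 7·7 - (-2)² = 45.
  Sigma^{-1} = (1/det) · [[d, -b], [-b, a]] = [[0.1556, 0.0444],
 [0.0444, 0.1556]].

Step 3 — form the quadratic (x - mu)^T · Sigma^{-1} · (x - mu):
  Sigma^{-1} · (x - mu) = (0.2444, 0.3556).
  (x - mu)^T · [Sigma^{-1} · (x - mu)] = (1)·(0.2444) + (2)·(0.3556) = 0.9556.

Step 4 — take square root: d = √(0.9556) ≈ 0.9775.

d(x, mu) = √(0.9556) ≈ 0.9775


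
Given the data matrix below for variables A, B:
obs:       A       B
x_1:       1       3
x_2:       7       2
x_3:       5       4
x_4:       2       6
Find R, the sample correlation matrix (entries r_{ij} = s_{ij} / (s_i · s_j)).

Step 1 — column means:
  mean(A) = (1 + 7 + 5 + 2) / 4 = 15/4 = 3.75
  mean(B) = (3 + 2 + 4 + 6) / 4 = 15/4 = 3.75

Step 2 — sample variances and covariances s[i,j] = (1/(n-1)) · Σ_k (x_{k,i} - mean_i) · (x_{k,j} - mean_j), with n-1 = 3:
  s[A,A] = ((-2.75)·(-2.75) + (3.25)·(3.25) + (1.25)·(1.25) + (-1.75)·(-1.75)) / 3 = 22.75/3 = 7.5833
  s[A,B] = ((-2.75)·(-0.75) + (3.25)·(-1.75) + (1.25)·(0.25) + (-1.75)·(2.25)) / 3 = -7.25/3 = -2.4167
  s[B,B] = ((-0.75)·(-0.75) + (-1.75)·(-1.75) + (0.25)·(0.25) + (2.25)·(2.25)) / 3 = 8.75/3 = 2.9167
  Sample standard deviations s_i = √(s[i,i]):
  s(A) = √(7.5833) = 2.7538
  s(B) = √(2.9167) = 1.7078

Step 3 — r_{ij} = s_{ij} / (s_i · s_j):
  r[A,A] = 1 (diagonal).
  r[A,B] = -2.4167 / (2.7538 · 1.7078) = -2.4167 / 4.703 = -0.5139
  r[B,B] = 1 (diagonal).

R is symmetric with unit diagonal. Assembling:

R = [[1, -0.5139],
 [-0.5139, 1]]


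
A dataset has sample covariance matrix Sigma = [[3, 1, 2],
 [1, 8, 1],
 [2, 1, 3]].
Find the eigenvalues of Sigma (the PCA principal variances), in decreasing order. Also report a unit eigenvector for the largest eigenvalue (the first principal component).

Step 1 — characteristic polynomial p(λ) = det(λI - Sigma) = λ³ - tr·λ² + c_1·λ - det, where tr = trace, c_1 = sum of the principal 2×2 minors, det = det(Sigma):
  tr = 3 + 8 + 3 = 14,
  c_1 = (3·8 - (1)²) + (3·3 - (2)²) + (8·3 - (1)²) = 23 + 5 + 23 = 51,
  det = 3·(8·3 - (1)²) - (1)·((1)·3 - (1)·(2)) + (2)·((1)·(1) - 8·(2)) = 3·(23) - (1)·(1) + (2)·(-15) = 38.
  So p(λ) = λ³ - 14λ² + 51λ - 38.
Step 2 — look for an integer root (rational root theorem: any rational root is an integer divisor of 38). Testing λ = 1:
  p(1) = 1 - 14 + 51 - 38 = 0  ✓
  Dividing out (λ - 1): p(λ) = (λ - 1)(λ² - 13λ + 38).
Step 3 — remaining eigenvalues from the quadratic λ² - 13λ + 38 = 0:
  Δ = 13² - 4·38 = 169 - 152 = 17,  λ = (13 ± √17)/2 = (13 ± 4.1231)/2 ≈ 8.5616 or 4.4384.
  Sorted: λ_1 = 8.5616,  λ_2 = 4.4384,  λ_3 = 1  (check: sum = 14 = tr ✓).

Step 4 — unit eigenvector for λ_1 ≈ 8.5616: v spans the null space of (Sigma - λ_1 I), whose rows are
  r_1 = (-5.5616, 1, 2),  r_2 = (1, -0.5616, 1),  r_3 = (2, 1, -5.5616).
  v is orthogonal to every row, so take v ∝ r_1 × r_2 = ((1)·(1) - (2)·(-0.5616), (2)·(1) - (-5.5616)·(1), (-5.5616)·(-0.5616) - (1)·(1)) ≈ (2.1231, 7.5616, 2.1231).
  Let u = (2.1231, 7.5616, 2.1231).
  ||u|| = √((2.1231)² + (7.5616)² + (2.1231)²) = √(66.1922) ≈ 8.1359,  v_1 = u/||u|| ≈ (0.261, 0.9294, 0.261) (||v_1|| = 1).

λ_1 = 8.5616,  λ_2 = 4.4384,  λ_3 = 1;  v_1 ≈ (0.261, 0.9294, 0.261)


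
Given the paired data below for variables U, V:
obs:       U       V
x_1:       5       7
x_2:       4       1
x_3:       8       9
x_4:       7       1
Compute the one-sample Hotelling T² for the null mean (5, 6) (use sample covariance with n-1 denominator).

Step 1 — sample mean vector:
  mean(U) = (5 + 4 + 8 + 7) / 4 = 24/4 = 6
  mean(V) = (7 + 1 + 9 + 1) / 4 = 18/4 = 4.5
  x̄ = (6, 4.5),  deviation x̄ - mu_0 = (6, 4.5) - (5, 6) = (1, -1.5).

Step 2 — sample covariance matrix, S[i,j] = (1/(n-1)) · Σ_k (x_{k,i} - mean_i) · (x_{k,j} - mean_j), divisor n-1 = 3:
  S[U,U] = ((-1)·(-1) + (-2)·(-2) + (2)·(2) + (1)·(1)) / 3 = 10/3 = 3.3333
  S[U,V] = ((-1)·(2.5) + (-2)·(-3.5) + (2)·(4.5) + (1)·(-3.5)) / 3 = 10/3 = 3.3333
  S[V,V] = ((2.5)·(2.5) + (-3.5)·(-3.5) + (4.5)·(4.5) + (-3.5)·(-3.5)) / 3 = 51/3 = 17
  S = [[3.3333, 3.3333],
 [3.3333, 17]].

Step 3 — invert S. det(S) = 3.3333·17 - (3.3333)² = 45.5556.
  S^{-1} = (1/det) · [[d, -b], [-b, a]] = [[0.3732, -0.0732],
 [-0.0732, 0.0732]].

Step 4 — quadratic form (x̄ - mu_0)^T · S^{-1} · (x̄ - mu_0):
  S^{-1} · (x̄ - mu_0) = (0.4829, -0.1829),
  (x̄ - mu_0)^T · [...] = (1)·(0.4829) + (-1.5)·(-0.1829) = 0.7573.

Step 5 — scale by n: T² = 4 · 0.7573 = 3.0293.

T² ≈ 3.0293


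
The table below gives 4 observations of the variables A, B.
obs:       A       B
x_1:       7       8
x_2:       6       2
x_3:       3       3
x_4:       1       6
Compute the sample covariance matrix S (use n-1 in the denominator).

Step 1 — column means:
  mean(A) = (7 + 6 + 3 + 1) / 4 = 17/4 = 4.25
  mean(B) = (8 + 2 + 3 + 6) / 4 = 19/4 = 4.75

Step 2 — sample covariance S[i,j] = (1/(n-1)) · Σ_k (x_{k,i} - mean_i) · (x_{k,j} - mean_j), with n-1 = 3.
  S[A,A] = ((2.75)·(2.75) + (1.75)·(1.75) + (-1.25)·(-1.25) + (-3.25)·(-3.25)) / 3 = 22.75/3 = 7.5833
  S[A,B] = ((2.75)·(3.25) + (1.75)·(-2.75) + (-1.25)·(-1.75) + (-3.25)·(1.25)) / 3 = 2.25/3 = 0.75
  S[B,B] = ((3.25)·(3.25) + (-2.75)·(-2.75) + (-1.75)·(-1.75) + (1.25)·(1.25)) / 3 = 22.75/3 = 7.5833

S is symmetric (S[j,i] = S[i,j]). Assembling:

S = [[7.5833, 0.75],
 [0.75, 7.5833]]


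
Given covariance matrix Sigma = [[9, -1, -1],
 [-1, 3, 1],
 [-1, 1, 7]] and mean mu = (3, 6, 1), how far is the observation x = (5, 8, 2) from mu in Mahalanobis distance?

Step 1 — centre the observation: (x - mu) = (2, 2, 1).

Step 2 — invert Sigma (cofactor / det for 3×3, or solve directly):
  Sigma^{-1} = [[0.1163, 0.0349, 0.0116],
 [0.0349, 0.3605, -0.0465],
 [0.0116, -0.0465, 0.1512]].

Step 3 — form the quadratic (x - mu)^T · Sigma^{-1} · (x - mu):
  Sigma^{-1} · (x - mu) = (0.314, 0.7442, 0.0814).
  (x - mu)^T · [Sigma^{-1} · (x - mu)] = (2)·(0.314) + (2)·(0.7442) + (1)·(0.0814) = 2.1977.

Step 4 — take square root: d = √(2.1977) ≈ 1.4825.

d(x, mu) = √(2.1977) ≈ 1.4825


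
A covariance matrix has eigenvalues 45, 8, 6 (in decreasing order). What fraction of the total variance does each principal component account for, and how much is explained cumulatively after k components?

Step 1 — total variance = trace(Sigma) = Σ λ_i = 45 + 8 + 6 = 59.

Step 2 — fraction explained by component i = λ_i / Σ λ:
  PC1: 45/59 = 0.7627
  PC2: 8/59 = 0.1356
  PC3: 6/59 = 0.1017

Step 3 — cumulative fraction after k components = (λ_1 + ... + λ_k) / Σ λ:
  k = 1: 45/59 = 0.7627
  k = 2: (45 + 8)/59 = 53/59 = 0.8983
  k = 3: (45 + 8 + 6)/59 = 59/59 = 1

Summary (fraction, with percent):

explained: PC1 0.7627 (76.27%), PC2 0.1356 (13.56%), PC3 0.1017 (10.17%);  cumulative: 0.7627, 0.8983, 1


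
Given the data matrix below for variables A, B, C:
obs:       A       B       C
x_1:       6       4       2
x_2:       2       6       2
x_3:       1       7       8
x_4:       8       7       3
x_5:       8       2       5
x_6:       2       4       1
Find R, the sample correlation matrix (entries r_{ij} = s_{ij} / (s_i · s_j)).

Step 1 — column means:
  mean(A) = (6 + 2 + 1 + 8 + 8 + 2) / 6 = 27/6 = 4.5
  mean(B) = (4 + 6 + 7 + 7 + 2 + 4) / 6 = 30/6 = 5
  mean(C) = (2 + 2 + 8 + 3 + 5 + 1) / 6 = 21/6 = 3.5

Step 2 — sample variances and covariances s[i,j] = (1/(n-1)) · Σ_k (x_{k,i} - mean_i) · (x_{k,j} - mean_j), with n-1 = 5:
  s[A,A] = ((1.5)·(1.5) + (-2.5)·(-2.5) + (-3.5)·(-3.5) + (3.5)·(3.5) + (3.5)·(3.5) + (-2.5)·(-2.5)) / 5 = 51.5/5 = 10.3
  s[A,B] = ((1.5)·(-1) + (-2.5)·(1) + (-3.5)·(2) + (3.5)·(2) + (3.5)·(-3) + (-2.5)·(-1)) / 5 = -12/5 = -2.4
  s[A,C] = ((1.5)·(-1.5) + (-2.5)·(-1.5) + (-3.5)·(4.5) + (3.5)·(-0.5) + (3.5)·(1.5) + (-2.5)·(-2.5)) / 5 = -4.5/5 = -0.9
  s[B,B] = ((-1)·(-1) + (1)·(1) + (2)·(2) + (2)·(2) + (-3)·(-3) + (-1)·(-1)) / 5 = 20/5 = 4
  s[B,C] = ((-1)·(-1.5) + (1)·(-1.5) + (2)·(4.5) + (2)·(-0.5) + (-3)·(1.5) + (-1)·(-2.5)) / 5 = 6/5 = 1.2
  s[C,C] = ((-1.5)·(-1.5) + (-1.5)·(-1.5) + (4.5)·(4.5) + (-0.5)·(-0.5) + (1.5)·(1.5) + (-2.5)·(-2.5)) / 5 = 33.5/5 = 6.7
  Sample standard deviations s_i = √(s[i,i]):
  s(A) = √(10.3) = 3.2094
  s(B) = √(4) = 2
  s(C) = √(6.7) = 2.5884

Step 3 — r_{ij} = s_{ij} / (s_i · s_j):
  r[A,A] = 1 (diagonal).
  r[A,B] = -2.4 / (3.2094 · 2) = -2.4 / 6.4187 = -0.3739
  r[A,C] = -0.9 / (3.2094 · 2.5884) = -0.9 / 8.3072 = -0.1083
  r[B,B] = 1 (diagonal).
  r[B,C] = 1.2 / (2 · 2.5884) = 1.2 / 5.1769 = 0.2318
  r[C,C] = 1 (diagonal).

R is symmetric with unit diagonal. Assembling:

R = [[1, -0.3739, -0.1083],
 [-0.3739, 1, 0.2318],
 [-0.1083, 0.2318, 1]]


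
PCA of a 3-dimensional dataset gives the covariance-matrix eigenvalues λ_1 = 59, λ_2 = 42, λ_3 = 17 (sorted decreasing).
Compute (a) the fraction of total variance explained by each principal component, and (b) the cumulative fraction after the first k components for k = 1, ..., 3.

Step 1 — total variance = trace(Sigma) = Σ λ_i = 59 + 42 + 17 = 118.

Step 2 — fraction explained by component i = λ_i / Σ λ:
  PC1: 59/118 = 0.5
  PC2: 42/118 = 0.3559
  PC3: 17/118 = 0.1441

Step 3 — cumulative fraction after k components = (λ_1 + ... + λ_k) / Σ λ:
  k = 1: 59/118 = 0.5
  k = 2: (59 + 42)/118 = 101/118 = 0.8559
  k = 3: (59 + 42 + 17)/118 = 118/118 = 1

Summary (fraction, with percent):

explained: PC1 0.5 (50%), PC2 0.3559 (35.59%), PC3 0.1441 (14.41%);  cumulative: 0.5, 0.8559, 1


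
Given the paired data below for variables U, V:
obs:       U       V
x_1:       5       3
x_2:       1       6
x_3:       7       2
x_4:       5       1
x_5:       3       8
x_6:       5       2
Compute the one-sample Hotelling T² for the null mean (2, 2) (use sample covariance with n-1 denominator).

Step 1 — sample mean vector:
  mean(U) = (5 + 1 + 7 + 5 + 3 + 5) / 6 = 26/6 = 4.3333
  mean(V) = (3 + 6 + 2 + 1 + 8 + 2) / 6 = 22/6 = 3.6667
  x̄ = (4.3333, 3.6667),  deviation x̄ - mu_0 = (4.3333, 3.6667) - (2, 2) = (2.3333, 1.6667).

Step 2 — sample covariance matrix, S[i,j] = (1/(n-1)) · Σ_k (x_{k,i} - mean_i) · (x_{k,j} - mean_j), divisor n-1 = 5:
  S[U,U] = ((0.6667)·(0.6667) + (-3.3333)·(-3.3333) + (2.6667)·(2.6667) + (0.6667)·(0.6667) + (-1.3333)·(-1.3333) + (0.6667)·(0.6667)) / 5 = 21.3333/5 = 4.2667
  S[U,V] = ((0.6667)·(-0.6667) + (-3.3333)·(2.3333) + (2.6667)·(-1.6667) + (0.6667)·(-2.6667) + (-1.3333)·(4.3333) + (0.6667)·(-1.6667)) / 5 = -21.3333/5 = -4.2667
  S[V,V] = ((-0.6667)·(-0.6667) + (2.3333)·(2.3333) + (-1.6667)·(-1.6667) + (-2.6667)·(-2.6667) + (4.3333)·(4.3333) + (-1.6667)·(-1.6667)) / 5 = 37.3333/5 = 7.4667
  S = [[4.2667, -4.2667],
 [-4.2667, 7.4667]].

Step 3 — invert S. det(S) = 4.2667·7.4667 - (-4.2667)² = 13.6533.
  S^{-1} = (1/det) · [[d, -b], [-b, a]] = [[0.5469, 0.3125],
 [0.3125, 0.3125]].

Step 4 — quadratic form (x̄ - mu_0)^T · S^{-1} · (x̄ - mu_0):
  S^{-1} · (x̄ - mu_0) = (1.7969, 1.25),
  (x̄ - mu_0)^T · [...] = (2.3333)·(1.7969) + (1.6667)·(1.25) = 6.276.

Step 5 — scale by n: T² = 6 · 6.276 = 37.6562.

T² ≈ 37.6562


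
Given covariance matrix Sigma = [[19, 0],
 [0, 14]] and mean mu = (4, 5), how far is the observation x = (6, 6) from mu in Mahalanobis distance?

Step 1 — centre the observation: (x - mu) = (2, 1).

Step 2 — invert Sigma. det(Sigma) = 19·14 - (0)² = 266.
  Sigma^{-1} = (1/det) · [[d, -b], [-b, a]] = [[0.0526, 0],
 [0, 0.0714]].

Step 3 — form the quadratic (x - mu)^T · Sigma^{-1} · (x - mu):
  Sigma^{-1} · (x - mu) = (0.1053, 0.0714).
  (x - mu)^T · [Sigma^{-1} · (x - mu)] = (2)·(0.1053) + (1)·(0.0714) = 0.282.

Step 4 — take square root: d = √(0.282) ≈ 0.531.

d(x, mu) = √(0.282) ≈ 0.531


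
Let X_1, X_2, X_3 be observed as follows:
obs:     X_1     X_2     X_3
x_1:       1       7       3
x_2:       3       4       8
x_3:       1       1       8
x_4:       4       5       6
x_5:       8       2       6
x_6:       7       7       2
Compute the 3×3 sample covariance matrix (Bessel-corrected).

Step 1 — column means:
  mean(X_1) = (1 + 3 + 1 + 4 + 8 + 7) / 6 = 24/6 = 4
  mean(X_2) = (7 + 4 + 1 + 5 + 2 + 7) / 6 = 26/6 = 4.3333
  mean(X_3) = (3 + 8 + 8 + 6 + 6 + 2) / 6 = 33/6 = 5.5

Step 2 — sample covariance S[i,j] = (1/(n-1)) · Σ_k (x_{k,i} - mean_i) · (x_{k,j} - mean_j), with n-1 = 5.
  S[X_1,X_1] = ((-3)·(-3) + (-1)·(-1) + (-3)·(-3) + (0)·(0) + (4)·(4) + (3)·(3)) / 5 = 44/5 = 8.8
  S[X_1,X_2] = ((-3)·(2.6667) + (-1)·(-0.3333) + (-3)·(-3.3333) + (0)·(0.6667) + (4)·(-2.3333) + (3)·(2.6667)) / 5 = 1/5 = 0.2
  S[X_1,X_3] = ((-3)·(-2.5) + (-1)·(2.5) + (-3)·(2.5) + (0)·(0.5) + (4)·(0.5) + (3)·(-3.5)) / 5 = -11/5 = -2.2
  S[X_2,X_2] = ((2.6667)·(2.6667) + (-0.3333)·(-0.3333) + (-3.3333)·(-3.3333) + (0.6667)·(0.6667) + (-2.3333)·(-2.3333) + (2.6667)·(2.6667)) / 5 = 31.3333/5 = 6.2667
  S[X_2,X_3] = ((2.6667)·(-2.5) + (-0.3333)·(2.5) + (-3.3333)·(2.5) + (0.6667)·(0.5) + (-2.3333)·(0.5) + (2.6667)·(-3.5)) / 5 = -26/5 = -5.2
  S[X_3,X_3] = ((-2.5)·(-2.5) + (2.5)·(2.5) + (2.5)·(2.5) + (0.5)·(0.5) + (0.5)·(0.5) + (-3.5)·(-3.5)) / 5 = 31.5/5 = 6.3

S is symmetric (S[j,i] = S[i,j]). Assembling:

S = [[8.8, 0.2, -2.2],
 [0.2, 6.2667, -5.2],
 [-2.2, -5.2, 6.3]]


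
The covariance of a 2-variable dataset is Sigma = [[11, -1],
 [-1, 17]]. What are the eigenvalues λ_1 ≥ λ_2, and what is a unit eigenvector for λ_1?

Step 1 — characteristic polynomial of 2×2 Sigma:
  det(Sigma - λI) = λ² - trace · λ + det = 0.
  trace = 11 + 17 = 28, det = 11·17 - (-1)² = 186.
Step 2 — discriminant:
  Δ = trace² - 4·det = 784 - 744 = 40.
Step 3 — eigenvalues:
  λ = (trace ± √Δ)/2 = (28 ± 6.3246)/2,
  λ_1 = 17.1623,  λ_2 = 10.8377.

Step 4 — unit eigenvector for λ_1: solve (Sigma - λ_1 I)v = 0. First row:
  (11 - 17.1623)·v_x + (-1)·v_y = 0, i.e. (-6.1623)·v_x + (-1)·v_y = 0,
  so v ∝ (b, λ_1 - a) = (-1, 6.1623); multiply by -1 so the first entry is positive: u = (1, -6.1623).
  ||u|| = √((1)² + (-6.1623)²) = √(38.9737) ≈ 6.2429,
  v_1 = u/||u|| ≈ (0.1602, -0.9871) (||v_1|| = 1).

λ_1 = 17.1623,  λ_2 = 10.8377;  v_1 ≈ (0.1602, -0.9871)


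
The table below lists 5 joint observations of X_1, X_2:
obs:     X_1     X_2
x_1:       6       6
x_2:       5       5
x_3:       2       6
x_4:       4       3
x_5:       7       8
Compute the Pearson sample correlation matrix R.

Step 1 — column means:
  mean(X_1) = (6 + 5 + 2 + 4 + 7) / 5 = 24/5 = 4.8
  mean(X_2) = (6 + 5 + 6 + 3 + 8) / 5 = 28/5 = 5.6

Step 2 — sample variances and covariances s[i,j] = (1/(n-1)) · Σ_k (x_{k,i} - mean_i) · (x_{k,j} - mean_j), with n-1 = 4:
  s[X_1,X_1] = ((1.2)·(1.2) + (0.2)·(0.2) + (-2.8)·(-2.8) + (-0.8)·(-0.8) + (2.2)·(2.2)) / 4 = 14.8/4 = 3.7
  s[X_1,X_2] = ((1.2)·(0.4) + (0.2)·(-0.6) + (-2.8)·(0.4) + (-0.8)·(-2.6) + (2.2)·(2.4)) / 4 = 6.6/4 = 1.65
  s[X_2,X_2] = ((0.4)·(0.4) + (-0.6)·(-0.6) + (0.4)·(0.4) + (-2.6)·(-2.6) + (2.4)·(2.4)) / 4 = 13.2/4 = 3.3
  Sample standard deviations s_i = √(s[i,i]):
  s(X_1) = √(3.7) = 1.9235
  s(X_2) = √(3.3) = 1.8166

Step 3 — r_{ij} = s_{ij} / (s_i · s_j):
  r[X_1,X_1] = 1 (diagonal).
  r[X_1,X_2] = 1.65 / (1.9235 · 1.8166) = 1.65 / 3.4943 = 0.4722
  r[X_2,X_2] = 1 (diagonal).

R is symmetric with unit diagonal. Assembling:

R = [[1, 0.4722],
 [0.4722, 1]]


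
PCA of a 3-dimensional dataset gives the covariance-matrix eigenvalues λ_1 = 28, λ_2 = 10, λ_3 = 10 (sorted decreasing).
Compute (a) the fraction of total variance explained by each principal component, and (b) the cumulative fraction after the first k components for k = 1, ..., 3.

Step 1 — total variance = trace(Sigma) = Σ λ_i = 28 + 10 + 10 = 48.

Step 2 — fraction explained by component i = λ_i / Σ λ:
  PC1: 28/48 = 0.5833
  PC2: 10/48 = 0.2083
  PC3: 10/48 = 0.2083

Step 3 — cumulative fraction after k components = (λ_1 + ... + λ_k) / Σ λ:
  k = 1: 28/48 = 0.5833
  k = 2: (28 + 10)/48 = 38/48 = 0.7917
  k = 3: (28 + 10 + 10)/48 = 48/48 = 1

Summary (fraction, with percent):

explained: PC1 0.5833 (58.33%), PC2 0.2083 (20.83%), PC3 0.2083 (20.83%);  cumulative: 0.5833, 0.7917, 1


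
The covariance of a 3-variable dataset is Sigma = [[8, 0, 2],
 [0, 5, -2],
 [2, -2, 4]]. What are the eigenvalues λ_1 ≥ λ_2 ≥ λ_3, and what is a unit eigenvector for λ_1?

Step 1 — characteristic polynomial p(λ) = det(λI - Sigma) = λ³ - tr·λ² + c_1·λ - det, where tr = trace, c_1 = sum of the principal 2×2 minors, det = det(Sigma):
  tr = 8 + 5 + 4 = 17,
  c_1 = (8·5 - (0)²) + (8·4 - (2)²) + (5·4 - (-2)²) = 40 + 28 + 16 = 84,
  det = 8·(5·4 - (-2)²) - (0)·((0)·4 - (-2)·(2)) + (2)·((0)·(-2) - 5·(2)) = 8·(16) - (0)·(4) + (2)·(-10) = 108.
  So p(λ) = λ³ - 17λ² + 84λ - 108.
Step 2 — look for an integer root (rational root theorem: any rational root is an integer divisor of 108). Testing λ = 2:
  p(2) = 8 - 68 + 168 - 108 = 0  ✓
  Dividing out (λ - 2): p(λ) = (λ - 2)(λ² - 15λ + 54).
Step 3 — remaining eigenvalues from the quadratic λ² - 15λ + 54 = 0:
  Δ = 15² - 4·54 = 225 - 216 = 9,  λ = (15 ± √9)/2 = (15 ± 3)/2 = 9 or 6.
  Sorted: λ_1 = 9,  λ_2 = 6,  λ_3 = 2  (check: sum = 17 = tr ✓).

Step 4 — unit eigenvector for λ_1 = 9: v spans the null space of (Sigma - λ_1 I), whose rows are
  r_1 = (-1, 0, 2),  r_2 = (0, -4, -2),  r_3 = (2, -2, -5).
  v is orthogonal to every row, so take v ∝ r_1 × r_2 = ((0)·(-2) - (2)·(-4), (2)·(0) - (-1)·(-2), (-1)·(-4) - (0)·(0)) = (8, -2, 4).
  Rescale (divide by 2): u = (4, -1, 2).
  ||u|| = √((4)² + (-1)² + (2)²) = √(21) ≈ 4.5826,  v_1 = u/||u|| ≈ (0.8729, -0.2182, 0.4364) (||v_1|| = 1).

λ_1 = 9,  λ_2 = 6,  λ_3 = 2;  v_1 ≈ (0.8729, -0.2182, 0.4364)


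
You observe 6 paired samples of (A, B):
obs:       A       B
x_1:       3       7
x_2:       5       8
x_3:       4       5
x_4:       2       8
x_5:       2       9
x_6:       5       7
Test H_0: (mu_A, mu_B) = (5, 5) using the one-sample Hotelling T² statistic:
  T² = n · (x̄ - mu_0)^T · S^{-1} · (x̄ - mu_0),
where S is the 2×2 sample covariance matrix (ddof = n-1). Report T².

Step 1 — sample mean vector:
  mean(A) = (3 + 5 + 4 + 2 + 2 + 5) / 6 = 21/6 = 3.5
  mean(B) = (7 + 8 + 5 + 8 + 9 + 7) / 6 = 44/6 = 7.3333
  x̄ = (3.5, 7.3333),  deviation x̄ - mu_0 = (3.5, 7.3333) - (5, 5) = (-1.5, 2.3333).

Step 2 — sample covariance matrix, S[i,j] = (1/(n-1)) · Σ_k (x_{k,i} - mean_i) · (x_{k,j} - mean_j), divisor n-1 = 5:
  S[A,A] = ((-0.5)·(-0.5) + (1.5)·(1.5) + (0.5)·(0.5) + (-1.5)·(-1.5) + (-1.5)·(-1.5) + (1.5)·(1.5)) / 5 = 9.5/5 = 1.9
  S[A,B] = ((-0.5)·(-0.3333) + (1.5)·(0.6667) + (0.5)·(-2.3333) + (-1.5)·(0.6667) + (-1.5)·(1.6667) + (1.5)·(-0.3333)) / 5 = -4/5 = -0.8
  S[B,B] = ((-0.3333)·(-0.3333) + (0.6667)·(0.6667) + (-2.3333)·(-2.3333) + (0.6667)·(0.6667) + (1.6667)·(1.6667) + (-0.3333)·(-0.3333)) / 5 = 9.3333/5 = 1.8667
  S = [[1.9, -0.8],
 [-0.8, 1.8667]].

Step 3 — invert S. det(S) = 1.9·1.8667 - (-0.8)² = 2.9067.
  S^{-1} = (1/det) · [[d, -b], [-b, a]] = [[0.6422, 0.2752],
 [0.2752, 0.6537]].

Step 4 — quadratic form (x̄ - mu_0)^T · S^{-1} · (x̄ - mu_0):
  S^{-1} · (x̄ - mu_0) = (-0.3211, 1.1124),
  (x̄ - mu_0)^T · [...] = (-1.5)·(-0.3211) + (2.3333)·(1.1124) = 3.0772.

Step 5 — scale by n: T² = 6 · 3.0772 = 18.4633.

T² ≈ 18.4633


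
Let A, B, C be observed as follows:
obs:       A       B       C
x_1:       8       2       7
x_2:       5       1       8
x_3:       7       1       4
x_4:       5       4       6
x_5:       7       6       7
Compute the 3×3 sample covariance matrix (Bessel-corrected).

Step 1 — column means:
  mean(A) = (8 + 5 + 7 + 5 + 7) / 5 = 32/5 = 6.4
  mean(B) = (2 + 1 + 1 + 4 + 6) / 5 = 14/5 = 2.8
  mean(C) = (7 + 8 + 4 + 6 + 7) / 5 = 32/5 = 6.4

Step 2 — sample covariance S[i,j] = (1/(n-1)) · Σ_k (x_{k,i} - mean_i) · (x_{k,j} - mean_j), with n-1 = 4.
  S[A,A] = ((1.6)·(1.6) + (-1.4)·(-1.4) + (0.6)·(0.6) + (-1.4)·(-1.4) + (0.6)·(0.6)) / 4 = 7.2/4 = 1.8
  S[A,B] = ((1.6)·(-0.8) + (-1.4)·(-1.8) + (0.6)·(-1.8) + (-1.4)·(1.2) + (0.6)·(3.2)) / 4 = 0.4/4 = 0.1
  S[A,C] = ((1.6)·(0.6) + (-1.4)·(1.6) + (0.6)·(-2.4) + (-1.4)·(-0.4) + (0.6)·(0.6)) / 4 = -1.8/4 = -0.45
  S[B,B] = ((-0.8)·(-0.8) + (-1.8)·(-1.8) + (-1.8)·(-1.8) + (1.2)·(1.2) + (3.2)·(3.2)) / 4 = 18.8/4 = 4.7
  S[B,C] = ((-0.8)·(0.6) + (-1.8)·(1.6) + (-1.8)·(-2.4) + (1.2)·(-0.4) + (3.2)·(0.6)) / 4 = 2.4/4 = 0.6
  S[C,C] = ((0.6)·(0.6) + (1.6)·(1.6) + (-2.4)·(-2.4) + (-0.4)·(-0.4) + (0.6)·(0.6)) / 4 = 9.2/4 = 2.3

S is symmetric (S[j,i] = S[i,j]). Assembling:

S = [[1.8, 0.1, -0.45],
 [0.1, 4.7, 0.6],
 [-0.45, 0.6, 2.3]]


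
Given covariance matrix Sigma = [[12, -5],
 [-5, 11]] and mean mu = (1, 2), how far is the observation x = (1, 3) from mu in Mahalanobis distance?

Step 1 — centre the observation: (x - mu) = (0, 1).

Step 2 — invert Sigma. det(Sigma) = 12·11 - (-5)² = 107.
  Sigma^{-1} = (1/det) · [[d, -b], [-b, a]] = [[0.1028, 0.0467],
 [0.0467, 0.1121]].

Step 3 — form the quadratic (x - mu)^T · Sigma^{-1} · (x - mu):
  Sigma^{-1} · (x - mu) = (0.0467, 0.1121).
  (x - mu)^T · [Sigma^{-1} · (x - mu)] = (0)·(0.0467) + (1)·(0.1121) = 0.1121.

Step 4 — take square root: d = √(0.1121) ≈ 0.3349.

d(x, mu) = √(0.1121) ≈ 0.3349


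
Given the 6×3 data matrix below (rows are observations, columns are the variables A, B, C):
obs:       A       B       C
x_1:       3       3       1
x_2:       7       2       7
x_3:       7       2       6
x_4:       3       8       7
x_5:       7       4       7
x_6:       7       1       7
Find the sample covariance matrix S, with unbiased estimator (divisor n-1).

Step 1 — column means:
  mean(A) = (3 + 7 + 7 + 3 + 7 + 7) / 6 = 34/6 = 5.6667
  mean(B) = (3 + 2 + 2 + 8 + 4 + 1) / 6 = 20/6 = 3.3333
  mean(C) = (1 + 7 + 6 + 7 + 7 + 7) / 6 = 35/6 = 5.8333

Step 2 — sample covariance S[i,j] = (1/(n-1)) · Σ_k (x_{k,i} - mean_i) · (x_{k,j} - mean_j), with n-1 = 5.
  S[A,A] = ((-2.6667)·(-2.6667) + (1.3333)·(1.3333) + (1.3333)·(1.3333) + (-2.6667)·(-2.6667) + (1.3333)·(1.3333) + (1.3333)·(1.3333)) / 5 = 21.3333/5 = 4.2667
  S[A,B] = ((-2.6667)·(-0.3333) + (1.3333)·(-1.3333) + (1.3333)·(-1.3333) + (-2.6667)·(4.6667) + (1.3333)·(0.6667) + (1.3333)·(-2.3333)) / 5 = -17.3333/5 = -3.4667
  S[A,C] = ((-2.6667)·(-4.8333) + (1.3333)·(1.1667) + (1.3333)·(0.1667) + (-2.6667)·(1.1667) + (1.3333)·(1.1667) + (1.3333)·(1.1667)) / 5 = 14.6667/5 = 2.9333
  S[B,B] = ((-0.3333)·(-0.3333) + (-1.3333)·(-1.3333) + (-1.3333)·(-1.3333) + (4.6667)·(4.6667) + (0.6667)·(0.6667) + (-2.3333)·(-2.3333)) / 5 = 31.3333/5 = 6.2667
  S[B,C] = ((-0.3333)·(-4.8333) + (-1.3333)·(1.1667) + (-1.3333)·(0.1667) + (4.6667)·(1.1667) + (0.6667)·(1.1667) + (-2.3333)·(1.1667)) / 5 = 3.3333/5 = 0.6667
  S[C,C] = ((-4.8333)·(-4.8333) + (1.1667)·(1.1667) + (0.1667)·(0.1667) + (1.1667)·(1.1667) + (1.1667)·(1.1667) + (1.1667)·(1.1667)) / 5 = 28.8333/5 = 5.7667

S is symmetric (S[j,i] = S[i,j]). Assembling:

S = [[4.2667, -3.4667, 2.9333],
 [-3.4667, 6.2667, 0.6667],
 [2.9333, 0.6667, 5.7667]]


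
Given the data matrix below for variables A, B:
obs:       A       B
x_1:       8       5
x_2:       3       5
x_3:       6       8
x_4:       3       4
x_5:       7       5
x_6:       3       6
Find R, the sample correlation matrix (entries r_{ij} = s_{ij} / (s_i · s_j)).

Step 1 — column means:
  mean(A) = (8 + 3 + 6 + 3 + 7 + 3) / 6 = 30/6 = 5
  mean(B) = (5 + 5 + 8 + 4 + 5 + 6) / 6 = 33/6 = 5.5

Step 2 — sample variances and covariances s[i,j] = (1/(n-1)) · Σ_k (x_{k,i} - mean_i) · (x_{k,j} - mean_j), with n-1 = 5:
  s[A,A] = ((3)·(3) + (-2)·(-2) + (1)·(1) + (-2)·(-2) + (2)·(2) + (-2)·(-2)) / 5 = 26/5 = 5.2
  s[A,B] = ((3)·(-0.5) + (-2)·(-0.5) + (1)·(2.5) + (-2)·(-1.5) + (2)·(-0.5) + (-2)·(0.5)) / 5 = 3/5 = 0.6
  s[B,B] = ((-0.5)·(-0.5) + (-0.5)·(-0.5) + (2.5)·(2.5) + (-1.5)·(-1.5) + (-0.5)·(-0.5) + (0.5)·(0.5)) / 5 = 9.5/5 = 1.9
  Sample standard deviations s_i = √(s[i,i]):
  s(A) = √(5.2) = 2.2804
  s(B) = √(1.9) = 1.3784

Step 3 — r_{ij} = s_{ij} / (s_i · s_j):
  r[A,A] = 1 (diagonal).
  r[A,B] = 0.6 / (2.2804 · 1.3784) = 0.6 / 3.1432 = 0.1909
  r[B,B] = 1 (diagonal).

R is symmetric with unit diagonal. Assembling:

R = [[1, 0.1909],
 [0.1909, 1]]


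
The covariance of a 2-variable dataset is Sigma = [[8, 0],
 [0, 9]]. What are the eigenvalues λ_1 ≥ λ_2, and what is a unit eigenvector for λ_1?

Step 1 — characteristic polynomial of 2×2 Sigma:
  det(Sigma - λI) = λ² - trace · λ + det = 0.
  trace = 8 + 9 = 17, det = 8·9 - (0)² = 72.
Step 2 — discriminant:
  Δ = trace² - 4·det = 289 - 288 = 1.
Step 3 — eigenvalues:
  λ = (trace ± √Δ)/2 = (17 ± 1)/2,
  λ_1 = 9,  λ_2 = 8.

Step 4 — unit eigenvector for λ_1: Sigma is diagonal, so its eigenvectors are the coordinate axes. λ_1 = 9 is the diagonal entry on the second coordinate axis, hence
  v_1 = (0, 1) (||v_1|| = 1).

λ_1 = 9,  λ_2 = 8;  v_1 ≈ (0, 1)


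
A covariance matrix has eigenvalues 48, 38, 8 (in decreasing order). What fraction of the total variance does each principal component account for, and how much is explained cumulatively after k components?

Step 1 — total variance = trace(Sigma) = Σ λ_i = 48 + 38 + 8 = 94.

Step 2 — fraction explained by component i = λ_i / Σ λ:
  PC1: 48/94 = 0.5106
  PC2: 38/94 = 0.4043
  PC3: 8/94 = 0.0851

Step 3 — cumulative fraction after k components = (λ_1 + ... + λ_k) / Σ λ:
  k = 1: 48/94 = 0.5106
  k = 2: (48 + 38)/94 = 86/94 = 0.9149
  k = 3: (48 + 38 + 8)/94 = 94/94 = 1

Summary (fraction, with percent):

explained: PC1 0.5106 (51.06%), PC2 0.4043 (40.43%), PC3 0.0851 (8.51%);  cumulative: 0.5106, 0.9149, 1


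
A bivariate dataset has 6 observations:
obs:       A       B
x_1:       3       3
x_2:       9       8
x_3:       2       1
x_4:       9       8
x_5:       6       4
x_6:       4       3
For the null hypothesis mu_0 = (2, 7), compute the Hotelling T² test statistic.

Step 1 — sample mean vector:
  mean(A) = (3 + 9 + 2 + 9 + 6 + 4) / 6 = 33/6 = 5.5
  mean(B) = (3 + 8 + 1 + 8 + 4 + 3) / 6 = 27/6 = 4.5
  x̄ = (5.5, 4.5),  deviation x̄ - mu_0 = (5.5, 4.5) - (2, 7) = (3.5, -2.5).

Step 2 — sample covariance matrix, S[i,j] = (1/(n-1)) · Σ_k (x_{k,i} - mean_i) · (x_{k,j} - mean_j), divisor n-1 = 5:
  S[A,A] = ((-2.5)·(-2.5) + (3.5)·(3.5) + (-3.5)·(-3.5) + (3.5)·(3.5) + (0.5)·(0.5) + (-1.5)·(-1.5)) / 5 = 45.5/5 = 9.1
  S[A,B] = ((-2.5)·(-1.5) + (3.5)·(3.5) + (-3.5)·(-3.5) + (3.5)·(3.5) + (0.5)·(-0.5) + (-1.5)·(-1.5)) / 5 = 42.5/5 = 8.5
  S[B,B] = ((-1.5)·(-1.5) + (3.5)·(3.5) + (-3.5)·(-3.5) + (3.5)·(3.5) + (-0.5)·(-0.5) + (-1.5)·(-1.5)) / 5 = 41.5/5 = 8.3
  S = [[9.1, 8.5],
 [8.5, 8.3]].

Step 3 — invert S. det(S) = 9.1·8.3 - (8.5)² = 3.28.
  S^{-1} = (1/det) · [[d, -b], [-b, a]] = [[2.5305, -2.5915],
 [-2.5915, 2.7744]].

Step 4 — quadratic form (x̄ - mu_0)^T · S^{-1} · (x̄ - mu_0):
  S^{-1} · (x̄ - mu_0) = (15.3354, -16.0061),
  (x̄ - mu_0)^T · [...] = (3.5)·(15.3354) + (-2.5)·(-16.0061) = 93.689.

Step 5 — scale by n: T² = 6 · 93.689 = 562.1341.

T² ≈ 562.1341


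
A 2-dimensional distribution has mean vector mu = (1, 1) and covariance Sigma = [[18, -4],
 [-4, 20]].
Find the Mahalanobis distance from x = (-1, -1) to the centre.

Step 1 — centre the observation: (x - mu) = (-2, -2).

Step 2 — invert Sigma. det(Sigma) = 18·20 - (-4)² = 344.
  Sigma^{-1} = (1/det) · [[d, -b], [-b, a]] = [[0.0581, 0.0116],
 [0.0116, 0.0523]].

Step 3 — form the quadratic (x - mu)^T · Sigma^{-1} · (x - mu):
  Sigma^{-1} · (x - mu) = (-0.1395, -0.1279).
  (x - mu)^T · [Sigma^{-1} · (x - mu)] = (-2)·(-0.1395) + (-2)·(-0.1279) = 0.5349.

Step 4 — take square root: d = √(0.5349) ≈ 0.7314.

d(x, mu) = √(0.5349) ≈ 0.7314


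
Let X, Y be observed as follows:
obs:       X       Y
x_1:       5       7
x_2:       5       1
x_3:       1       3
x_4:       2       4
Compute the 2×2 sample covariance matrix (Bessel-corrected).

Step 1 — column means:
  mean(X) = (5 + 5 + 1 + 2) / 4 = 13/4 = 3.25
  mean(Y) = (7 + 1 + 3 + 4) / 4 = 15/4 = 3.75

Step 2 — sample covariance S[i,j] = (1/(n-1)) · Σ_k (x_{k,i} - mean_i) · (x_{k,j} - mean_j), with n-1 = 3.
  S[X,X] = ((1.75)·(1.75) + (1.75)·(1.75) + (-2.25)·(-2.25) + (-1.25)·(-1.25)) / 3 = 12.75/3 = 4.25
  S[X,Y] = ((1.75)·(3.25) + (1.75)·(-2.75) + (-2.25)·(-0.75) + (-1.25)·(0.25)) / 3 = 2.25/3 = 0.75
  S[Y,Y] = ((3.25)·(3.25) + (-2.75)·(-2.75) + (-0.75)·(-0.75) + (0.25)·(0.25)) / 3 = 18.75/3 = 6.25

S is symmetric (S[j,i] = S[i,j]). Assembling:

S = [[4.25, 0.75],
 [0.75, 6.25]]


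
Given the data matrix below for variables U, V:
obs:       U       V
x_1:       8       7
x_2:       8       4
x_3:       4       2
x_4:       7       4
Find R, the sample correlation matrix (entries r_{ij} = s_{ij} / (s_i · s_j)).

Step 1 — column means:
  mean(U) = (8 + 8 + 4 + 7) / 4 = 27/4 = 6.75
  mean(V) = (7 + 4 + 2 + 4) / 4 = 17/4 = 4.25

Step 2 — sample variances and covariances s[i,j] = (1/(n-1)) · Σ_k (x_{k,i} - mean_i) · (x_{k,j} - mean_j), with n-1 = 3:
  s[U,U] = ((1.25)·(1.25) + (1.25)·(1.25) + (-2.75)·(-2.75) + (0.25)·(0.25)) / 3 = 10.75/3 = 3.5833
  s[U,V] = ((1.25)·(2.75) + (1.25)·(-0.25) + (-2.75)·(-2.25) + (0.25)·(-0.25)) / 3 = 9.25/3 = 3.0833
  s[V,V] = ((2.75)·(2.75) + (-0.25)·(-0.25) + (-2.25)·(-2.25) + (-0.25)·(-0.25)) / 3 = 12.75/3 = 4.25
  Sample standard deviations s_i = √(s[i,i]):
  s(U) = √(3.5833) = 1.893
  s(V) = √(4.25) = 2.0616

Step 3 — r_{ij} = s_{ij} / (s_i · s_j):
  r[U,U] = 1 (diagonal).
  r[U,V] = 3.0833 / (1.893 · 2.0616) = 3.0833 / 3.9025 = 0.7901
  r[V,V] = 1 (diagonal).

R is symmetric with unit diagonal. Assembling:

R = [[1, 0.7901],
 [0.7901, 1]]


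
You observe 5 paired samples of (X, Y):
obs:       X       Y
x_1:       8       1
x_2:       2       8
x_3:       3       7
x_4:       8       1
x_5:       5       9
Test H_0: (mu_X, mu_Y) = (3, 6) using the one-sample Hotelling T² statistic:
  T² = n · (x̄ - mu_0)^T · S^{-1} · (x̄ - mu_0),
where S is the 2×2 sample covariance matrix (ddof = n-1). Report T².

Step 1 — sample mean vector:
  mean(X) = (8 + 2 + 3 + 8 + 5) / 5 = 26/5 = 5.2
  mean(Y) = (1 + 8 + 7 + 1 + 9) / 5 = 26/5 = 5.2
  x̄ = (5.2, 5.2),  deviation x̄ - mu_0 = (5.2, 5.2) - (3, 6) = (2.2, -0.8).

Step 2 — sample covariance matrix, S[i,j] = (1/(n-1)) · Σ_k (x_{k,i} - mean_i) · (x_{k,j} - mean_j), divisor n-1 = 4:
  S[X,X] = ((2.8)·(2.8) + (-3.2)·(-3.2) + (-2.2)·(-2.2) + (2.8)·(2.8) + (-0.2)·(-0.2)) / 4 = 30.8/4 = 7.7
  S[X,Y] = ((2.8)·(-4.2) + (-3.2)·(2.8) + (-2.2)·(1.8) + (2.8)·(-4.2) + (-0.2)·(3.8)) / 4 = -37.2/4 = -9.3
  S[Y,Y] = ((-4.2)·(-4.2) + (2.8)·(2.8) + (1.8)·(1.8) + (-4.2)·(-4.2) + (3.8)·(3.8)) / 4 = 60.8/4 = 15.2
  S = [[7.7, -9.3],
 [-9.3, 15.2]].

Step 3 — invert S. det(S) = 7.7·15.2 - (-9.3)² = 30.55.
  S^{-1} = (1/det) · [[d, -b], [-b, a]] = [[0.4975, 0.3044],
 [0.3044, 0.252]].

Step 4 — quadratic form (x̄ - mu_0)^T · S^{-1} · (x̄ - mu_0):
  S^{-1} · (x̄ - mu_0) = (0.8511, 0.4681),
  (x̄ - mu_0)^T · [...] = (2.2)·(0.8511) + (-0.8)·(0.4681) = 1.4979.

Step 5 — scale by n: T² = 5 · 1.4979 = 7.4894.

T² ≈ 7.4894


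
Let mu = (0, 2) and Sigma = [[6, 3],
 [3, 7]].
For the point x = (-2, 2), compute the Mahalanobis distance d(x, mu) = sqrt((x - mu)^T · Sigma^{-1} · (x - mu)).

Step 1 — centre the observation: (x - mu) = (-2, 0).

Step 2 — invert Sigma. det(Sigma) = 6·7 - (3)² = 33.
  Sigma^{-1} = (1/det) · [[d, -b], [-b, a]] = [[0.2121, -0.0909],
 [-0.0909, 0.1818]].

Step 3 — form the quadratic (x - mu)^T · Sigma^{-1} · (x - mu):
  Sigma^{-1} · (x - mu) = (-0.4242, 0.1818).
  (x - mu)^T · [Sigma^{-1} · (x - mu)] = (-2)·(-0.4242) + (0)·(0.1818) = 0.8485.

Step 4 — take square root: d = √(0.8485) ≈ 0.9211.

d(x, mu) = √(0.8485) ≈ 0.9211


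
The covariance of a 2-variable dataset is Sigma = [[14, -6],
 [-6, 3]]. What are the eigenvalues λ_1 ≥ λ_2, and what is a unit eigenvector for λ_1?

Step 1 — characteristic polynomial of 2×2 Sigma:
  det(Sigma - λI) = λ² - trace · λ + det = 0.
  trace = 14 + 3 = 17, det = 14·3 - (-6)² = 6.
Step 2 — discriminant:
  Δ = trace² - 4·det = 289 - 24 = 265.
Step 3 — eigenvalues:
  λ = (trace ± √Δ)/2 = (17 ± 16.2788)/2,
  λ_1 = 16.6394,  λ_2 = 0.3606.

Step 4 — unit eigenvector for λ_1: solve (Sigma - λ_1 I)v = 0. First row:
  (14 - 16.6394)·v_x + (-6)·v_y = 0, i.e. (-2.6394)·v_x + (-6)·v_y = 0,
  so v ∝ (b, λ_1 - a) = (-6, 2.6394); multiply by -1 so the first entry is positive: u = (6, -2.6394).
  ||u|| = √((6)² + (-2.6394)²) = √(42.9665) ≈ 6.5549,
  v_1 = u/||u|| ≈ (0.9153, -0.4027) (||v_1|| = 1).

λ_1 = 16.6394,  λ_2 = 0.3606;  v_1 ≈ (0.9153, -0.4027)


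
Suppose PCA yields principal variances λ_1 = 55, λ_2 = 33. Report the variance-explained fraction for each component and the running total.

Step 1 — total variance = trace(Sigma) = Σ λ_i = 55 + 33 = 88.

Step 2 — fraction explained by component i = λ_i / Σ λ:
  PC1: 55/88 = 0.625
  PC2: 33/88 = 0.375

Step 3 — cumulative fraction after k components = (λ_1 + ... + λ_k) / Σ λ:
  k = 1: 55/88 = 0.625
  k = 2: (55 + 33)/88 = 88/88 = 1

Summary (fraction, with percent):

explained: PC1 0.625 (62.5%), PC2 0.375 (37.5%);  cumulative: 0.625, 1


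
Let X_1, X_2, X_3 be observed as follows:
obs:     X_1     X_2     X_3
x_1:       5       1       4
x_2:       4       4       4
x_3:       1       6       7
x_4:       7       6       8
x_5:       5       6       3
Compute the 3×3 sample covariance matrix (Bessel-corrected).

Step 1 — column means:
  mean(X_1) = (5 + 4 + 1 + 7 + 5) / 5 = 22/5 = 4.4
  mean(X_2) = (1 + 4 + 6 + 6 + 6) / 5 = 23/5 = 4.6
  mean(X_3) = (4 + 4 + 7 + 8 + 3) / 5 = 26/5 = 5.2

Step 2 — sample covariance S[i,j] = (1/(n-1)) · Σ_k (x_{k,i} - mean_i) · (x_{k,j} - mean_j), with n-1 = 4.
  S[X_1,X_1] = ((0.6)·(0.6) + (-0.4)·(-0.4) + (-3.4)·(-3.4) + (2.6)·(2.6) + (0.6)·(0.6)) / 4 = 19.2/4 = 4.8
  S[X_1,X_2] = ((0.6)·(-3.6) + (-0.4)·(-0.6) + (-3.4)·(1.4) + (2.6)·(1.4) + (0.6)·(1.4)) / 4 = -2.2/4 = -0.55
  S[X_1,X_3] = ((0.6)·(-1.2) + (-0.4)·(-1.2) + (-3.4)·(1.8) + (2.6)·(2.8) + (0.6)·(-2.2)) / 4 = -0.4/4 = -0.1
  S[X_2,X_2] = ((-3.6)·(-3.6) + (-0.6)·(-0.6) + (1.4)·(1.4) + (1.4)·(1.4) + (1.4)·(1.4)) / 4 = 19.2/4 = 4.8
  S[X_2,X_3] = ((-3.6)·(-1.2) + (-0.6)·(-1.2) + (1.4)·(1.8) + (1.4)·(2.8) + (1.4)·(-2.2)) / 4 = 8.4/4 = 2.1
  S[X_3,X_3] = ((-1.2)·(-1.2) + (-1.2)·(-1.2) + (1.8)·(1.8) + (2.8)·(2.8) + (-2.2)·(-2.2)) / 4 = 18.8/4 = 4.7

S is symmetric (S[j,i] = S[i,j]). Assembling:

S = [[4.8, -0.55, -0.1],
 [-0.55, 4.8, 2.1],
 [-0.1, 2.1, 4.7]]


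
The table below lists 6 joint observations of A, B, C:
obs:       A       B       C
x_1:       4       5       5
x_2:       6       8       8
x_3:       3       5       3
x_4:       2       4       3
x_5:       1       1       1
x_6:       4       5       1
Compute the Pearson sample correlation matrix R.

Step 1 — column means:
  mean(A) = (4 + 6 + 3 + 2 + 1 + 4) / 6 = 20/6 = 3.3333
  mean(B) = (5 + 8 + 5 + 4 + 1 + 5) / 6 = 28/6 = 4.6667
  mean(C) = (5 + 8 + 3 + 3 + 1 + 1) / 6 = 21/6 = 3.5

Step 2 — sample variances and covariances s[i,j] = (1/(n-1)) · Σ_k (x_{k,i} - mean_i) · (x_{k,j} - mean_j), with n-1 = 5:
  s[A,A] = ((0.6667)·(0.6667) + (2.6667)·(2.6667) + (-0.3333)·(-0.3333) + (-1.3333)·(-1.3333) + (-2.3333)·(-2.3333) + (0.6667)·(0.6667)) / 5 = 15.3333/5 = 3.0667
  s[A,B] = ((0.6667)·(0.3333) + (2.6667)·(3.3333) + (-0.3333)·(0.3333) + (-1.3333)·(-0.6667) + (-2.3333)·(-3.6667) + (0.6667)·(0.3333)) / 5 = 18.6667/5 = 3.7333
  s[A,C] = ((0.6667)·(1.5) + (2.6667)·(4.5) + (-0.3333)·(-0.5) + (-1.3333)·(-0.5) + (-2.3333)·(-2.5) + (0.6667)·(-2.5)) / 5 = 18/5 = 3.6
  s[B,B] = ((0.3333)·(0.3333) + (3.3333)·(3.3333) + (0.3333)·(0.3333) + (-0.6667)·(-0.6667) + (-3.6667)·(-3.6667) + (0.3333)·(0.3333)) / 5 = 25.3333/5 = 5.0667
  s[B,C] = ((0.3333)·(1.5) + (3.3333)·(4.5) + (0.3333)·(-0.5) + (-0.6667)·(-0.5) + (-3.6667)·(-2.5) + (0.3333)·(-2.5)) / 5 = 24/5 = 4.8
  s[C,C] = ((1.5)·(1.5) + (4.5)·(4.5) + (-0.5)·(-0.5) + (-0.5)·(-0.5) + (-2.5)·(-2.5) + (-2.5)·(-2.5)) / 5 = 35.5/5 = 7.1
  Sample standard deviations s_i = √(s[i,i]):
  s(A) = √(3.0667) = 1.7512
  s(B) = √(5.0667) = 2.2509
  s(C) = √(7.1) = 2.6646

Step 3 — r_{ij} = s_{ij} / (s_i · s_j):
  r[A,A] = 1 (diagonal).
  r[A,B] = 3.7333 / (1.7512 · 2.2509) = 3.7333 / 3.9418 = 0.9471
  r[A,C] = 3.6 / (1.7512 · 2.6646) = 3.6 / 4.6662 = 0.7715
  r[B,B] = 1 (diagonal).
  r[B,C] = 4.8 / (2.2509 · 2.6646) = 4.8 / 5.9978 = 0.8003
  r[C,C] = 1 (diagonal).

R is symmetric with unit diagonal. Assembling:

R = [[1, 0.9471, 0.7715],
 [0.9471, 1, 0.8003],
 [0.7715, 0.8003, 1]]
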